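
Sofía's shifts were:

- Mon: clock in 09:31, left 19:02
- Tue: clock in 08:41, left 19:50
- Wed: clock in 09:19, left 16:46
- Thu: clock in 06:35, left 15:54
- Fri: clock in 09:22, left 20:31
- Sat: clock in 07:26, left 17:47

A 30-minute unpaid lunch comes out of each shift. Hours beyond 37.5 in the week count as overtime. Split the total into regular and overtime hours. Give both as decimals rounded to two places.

Mon: 09:31–19:02 = 9 h 31 min; less 30 min break → 9 h 1 min
Tue: 08:41–19:50 = 11 h 9 min; less 30 min break → 10 h 39 min
Wed: 09:19–16:46 = 7 h 27 min; less 30 min break → 6 h 57 min
Thu: 06:35–15:54 = 9 h 19 min; less 30 min break → 8 h 49 min
Fri: 09:22–20:31 = 11 h 9 min; less 30 min break → 10 h 39 min
Sat: 07:26–17:47 = 10 h 21 min; less 30 min break → 9 h 51 min
Total worked: 55 h 56 min = 55.93 h.
Threshold 37.5 h → overtime 18 h 26 min, regular 37 h 30 min.

Regular 37.50 hours, overtime 18.43 hours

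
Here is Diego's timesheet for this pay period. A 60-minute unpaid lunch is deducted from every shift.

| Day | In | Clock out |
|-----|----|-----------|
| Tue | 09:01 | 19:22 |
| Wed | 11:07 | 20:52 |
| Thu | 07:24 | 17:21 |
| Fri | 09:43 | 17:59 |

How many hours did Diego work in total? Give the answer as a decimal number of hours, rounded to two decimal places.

34.32 hours

Tue: 09:01–19:22 = 10 h 21 min; less 60 min break → 9 h 21 min
Wed: 11:07–20:52 = 9 h 45 min; less 60 min break → 8 h 45 min
Thu: 07:24–17:21 = 9 h 57 min; less 60 min break → 8 h 57 min
Fri: 09:43–17:59 = 8 h 16 min; less 60 min break → 7 h 16 min
Total: 9 h 21 min + 8 h 45 min + 8 h 57 min + 7 h 16 min = 34 h 19 min.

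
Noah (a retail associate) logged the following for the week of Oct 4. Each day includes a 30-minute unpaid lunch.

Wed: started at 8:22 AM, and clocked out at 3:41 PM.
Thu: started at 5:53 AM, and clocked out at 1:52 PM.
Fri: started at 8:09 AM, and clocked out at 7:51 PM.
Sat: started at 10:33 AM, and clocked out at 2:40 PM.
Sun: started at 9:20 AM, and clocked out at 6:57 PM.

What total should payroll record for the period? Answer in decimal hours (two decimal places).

38.23 hours

Wed: 8:22 AM–3:41 PM = 7 h 19 min; less 30 min break → 6 h 49 min
Thu: 5:53 AM–1:52 PM = 7 h 59 min; less 30 min break → 7 h 29 min
Fri: 8:09 AM–7:51 PM = 11 h 42 min; less 30 min break → 11 h 12 min
Sat: 10:33 AM–2:40 PM = 4 h 7 min; less 30 min break → 3 h 37 min
Sun: 9:20 AM–6:57 PM = 9 h 37 min; less 30 min break → 9 h 7 min
Total: 6 h 49 min + 7 h 29 min + 11 h 12 min + 3 h 37 min + 9 h 7 min = 38 h 14 min.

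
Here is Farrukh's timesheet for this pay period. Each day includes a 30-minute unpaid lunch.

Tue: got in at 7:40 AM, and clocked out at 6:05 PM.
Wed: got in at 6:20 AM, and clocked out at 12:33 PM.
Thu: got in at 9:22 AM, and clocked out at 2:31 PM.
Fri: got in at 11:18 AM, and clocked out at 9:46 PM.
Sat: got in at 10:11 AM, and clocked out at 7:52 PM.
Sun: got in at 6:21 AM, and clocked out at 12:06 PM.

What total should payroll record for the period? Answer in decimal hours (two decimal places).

Tue: 7:40 AM–6:05 PM = 10 h 25 min; less 30 min break → 9 h 55 min
Wed: 6:20 AM–12:33 PM = 6 h 13 min; less 30 min break → 5 h 43 min
Thu: 9:22 AM–2:31 PM = 5 h 9 min; less 30 min break → 4 h 39 min
Fri: 11:18 AM–9:46 PM = 10 h 28 min; less 30 min break → 9 h 58 min
Sat: 10:11 AM–7:52 PM = 9 h 41 min; less 30 min break → 9 h 11 min
Sun: 6:21 AM–12:06 PM = 5 h 45 min; less 30 min break → 5 h 15 min
Total: 9 h 55 min + 5 h 43 min + 4 h 39 min + 9 h 58 min + 9 h 11 min + 5 h 15 min = 44 h 41 min.

44.68 hours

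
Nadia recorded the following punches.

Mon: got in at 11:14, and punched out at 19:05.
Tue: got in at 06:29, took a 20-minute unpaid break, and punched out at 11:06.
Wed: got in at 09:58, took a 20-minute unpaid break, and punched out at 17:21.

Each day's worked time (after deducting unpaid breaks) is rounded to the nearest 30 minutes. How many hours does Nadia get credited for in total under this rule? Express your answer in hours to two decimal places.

Mon: 11:14–19:05 = 7 h 51 min → rounds to 8 h 0 min
Tue: 06:29–11:06 = 4 h 37 min − 20 min = 4 h 17 min → rounds to 4 h 30 min
Wed: 09:58–17:21 = 7 h 23 min − 20 min = 7 h 3 min → rounds to 7 h 0 min
Total credited: 19 h 30 min.

19.50 hours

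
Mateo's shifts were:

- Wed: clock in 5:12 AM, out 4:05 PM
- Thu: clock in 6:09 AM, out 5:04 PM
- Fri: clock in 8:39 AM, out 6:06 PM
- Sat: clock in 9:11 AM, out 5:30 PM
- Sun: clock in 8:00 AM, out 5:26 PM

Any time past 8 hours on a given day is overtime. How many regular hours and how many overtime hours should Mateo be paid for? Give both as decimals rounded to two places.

Wed: 5:12 AM–4:05 PM = 10 h 53 min
Thu: 6:09 AM–5:04 PM = 10 h 55 min
Fri: 8:39 AM–6:06 PM = 9 h 27 min
Sat: 9:11 AM–5:30 PM = 8 h 19 min
Sun: 8:00 AM–5:26 PM = 9 h 26 min
Wed reg 8 h 0 min / OT 2 h 53 min; Thu reg 8 h 0 min / OT 2 h 55 min; Fri reg 8 h 0 min / OT 1 h 27 min; Sat reg 8 h 0 min / OT 0 h 19 min; Sun reg 8 h 0 min / OT 1 h 26 min.
Totals: regular 40 h 0 min, overtime 9 h 0 min.

Regular 40.00 hours, overtime 9.00 hours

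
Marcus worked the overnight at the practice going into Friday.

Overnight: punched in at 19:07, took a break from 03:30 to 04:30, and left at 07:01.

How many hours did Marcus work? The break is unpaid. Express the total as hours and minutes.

Overnight: 19:07 → midnight = 4 h 53 min; midnight → 07:01 = 7 h 1 min; span 11 h 54 min; less 60 min break → 10 h 54 min

10 h 54 min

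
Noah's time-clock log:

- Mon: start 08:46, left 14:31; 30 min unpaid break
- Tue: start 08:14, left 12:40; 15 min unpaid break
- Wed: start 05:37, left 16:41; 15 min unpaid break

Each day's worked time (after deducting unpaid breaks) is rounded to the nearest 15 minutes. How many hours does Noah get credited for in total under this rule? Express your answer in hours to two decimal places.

Mon: 08:46–14:31 = 5 h 45 min − 30 min = 5 h 15 min → rounds to 5 h 15 min
Tue: 08:14–12:40 = 4 h 26 min − 15 min = 4 h 11 min → rounds to 4 h 15 min
Wed: 05:37–16:41 = 11 h 4 min − 15 min = 10 h 49 min → rounds to 10 h 45 min
Total credited: 20 h 15 min.

20.25 hours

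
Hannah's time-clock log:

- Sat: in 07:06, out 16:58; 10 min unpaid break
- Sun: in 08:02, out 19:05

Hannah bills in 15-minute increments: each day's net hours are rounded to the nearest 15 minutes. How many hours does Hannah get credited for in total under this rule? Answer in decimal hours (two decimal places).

Sat: 07:06–16:58 = 9 h 52 min − 10 min = 9 h 42 min → rounds to 9 h 45 min
Sun: 08:02–19:05 = 11 h 3 min → rounds to 11 h 0 min
Total credited: 20 h 45 min.

20.75 hours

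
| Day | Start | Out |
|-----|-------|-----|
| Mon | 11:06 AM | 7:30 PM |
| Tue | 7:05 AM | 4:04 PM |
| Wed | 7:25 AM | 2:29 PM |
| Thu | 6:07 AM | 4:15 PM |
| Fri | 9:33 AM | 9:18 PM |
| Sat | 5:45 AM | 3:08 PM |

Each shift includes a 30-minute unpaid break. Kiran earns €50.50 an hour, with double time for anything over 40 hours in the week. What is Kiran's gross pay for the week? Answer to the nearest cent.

€3304.38

Mon: 11:06 AM–7:30 PM = 8 h 24 min; less 30 min break → 7 h 54 min
Tue: 7:05 AM–4:04 PM = 8 h 59 min; less 30 min break → 8 h 29 min
Wed: 7:25 AM–2:29 PM = 7 h 4 min; less 30 min break → 6 h 34 min
Thu: 6:07 AM–4:15 PM = 10 h 8 min; less 30 min break → 9 h 38 min
Fri: 9:33 AM–9:18 PM = 11 h 45 min; less 30 min break → 11 h 15 min
Sat: 5:45 AM–3:08 PM = 9 h 23 min; less 30 min break → 8 h 53 min
Total worked: 52 h 43 min = 3163 min.
Regular 40 h 0 min = 2400 min at €50.50/h; overtime 12 h 43 min = 763 min at €101.00/h.
Pay = (2400 × €50.50 + 763 × €101.00) ÷ 60 = €3304.38.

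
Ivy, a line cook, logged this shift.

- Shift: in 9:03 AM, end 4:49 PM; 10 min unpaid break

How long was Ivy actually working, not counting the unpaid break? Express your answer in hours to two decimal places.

Shift: 9:03 AM–4:49 PM = 7 h 46 min; less 10 min break → 7 h 36 min

7.60 hours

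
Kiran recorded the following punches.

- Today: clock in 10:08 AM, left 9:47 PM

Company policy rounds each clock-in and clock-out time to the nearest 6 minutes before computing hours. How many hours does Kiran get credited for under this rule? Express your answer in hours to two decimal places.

11.70 hours

Today: in 10:08 AM→10:06 AM, out 9:47 PM→9:48 PM; 11 h 42 min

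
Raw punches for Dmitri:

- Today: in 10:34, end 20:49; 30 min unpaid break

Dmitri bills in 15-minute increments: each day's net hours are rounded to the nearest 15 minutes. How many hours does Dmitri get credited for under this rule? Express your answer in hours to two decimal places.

9.75 hours

Today: 10:34–20:49 = 10 h 15 min − 30 min = 9 h 45 min → rounds to 9 h 45 min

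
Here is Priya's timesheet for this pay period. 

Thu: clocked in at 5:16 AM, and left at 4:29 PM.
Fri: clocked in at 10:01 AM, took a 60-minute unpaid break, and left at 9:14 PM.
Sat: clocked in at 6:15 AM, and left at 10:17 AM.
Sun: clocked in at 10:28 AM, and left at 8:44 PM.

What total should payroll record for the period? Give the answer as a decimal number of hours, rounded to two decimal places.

35.73 hours

Thu: 5:16 AM–4:29 PM = 11 h 13 min
Fri: 10:01 AM–9:14 PM = 11 h 13 min; less 60 min break → 10 h 13 min
Sat: 6:15 AM–10:17 AM = 4 h 2 min
Sun: 10:28 AM–8:44 PM = 10 h 16 min
Total: 11 h 13 min + 10 h 13 min + 4 h 2 min + 10 h 16 min = 35 h 44 min.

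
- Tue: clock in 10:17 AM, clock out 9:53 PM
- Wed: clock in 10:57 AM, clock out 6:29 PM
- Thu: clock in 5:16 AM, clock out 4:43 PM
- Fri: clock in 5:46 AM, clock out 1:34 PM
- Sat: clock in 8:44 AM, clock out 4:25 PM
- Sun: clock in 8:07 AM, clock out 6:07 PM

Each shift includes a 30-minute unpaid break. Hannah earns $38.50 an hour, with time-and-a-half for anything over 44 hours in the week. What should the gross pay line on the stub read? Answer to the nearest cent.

Tue: 10:17 AM–9:53 PM = 11 h 36 min; less 30 min break → 11 h 6 min
Wed: 10:57 AM–6:29 PM = 7 h 32 min; less 30 min break → 7 h 2 min
Thu: 5:16 AM–4:43 PM = 11 h 27 min; less 30 min break → 10 h 57 min
Fri: 5:46 AM–1:34 PM = 7 h 48 min; less 30 min break → 7 h 18 min
Sat: 8:44 AM–4:25 PM = 7 h 41 min; less 30 min break → 7 h 11 min
Sun: 8:07 AM–6:07 PM = 10 h 0 min; less 30 min break → 9 h 30 min
Total worked: 53 h 4 min = 3184 min.
Regular 44 h 0 min = 2640 min at $38.50/h; overtime 9 h 4 min = 544 min at $57.75/h.
Pay = (2640 × $38.50 + 544 × $57.75) ÷ 60 = $2217.60.

$2217.60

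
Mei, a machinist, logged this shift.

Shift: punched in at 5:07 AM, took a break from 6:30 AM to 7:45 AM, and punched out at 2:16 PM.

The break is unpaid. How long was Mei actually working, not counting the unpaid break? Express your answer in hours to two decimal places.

Shift: 5:07 AM–2:16 PM = 9 h 9 min; less 75 min break → 7 h 54 min

7.90 hours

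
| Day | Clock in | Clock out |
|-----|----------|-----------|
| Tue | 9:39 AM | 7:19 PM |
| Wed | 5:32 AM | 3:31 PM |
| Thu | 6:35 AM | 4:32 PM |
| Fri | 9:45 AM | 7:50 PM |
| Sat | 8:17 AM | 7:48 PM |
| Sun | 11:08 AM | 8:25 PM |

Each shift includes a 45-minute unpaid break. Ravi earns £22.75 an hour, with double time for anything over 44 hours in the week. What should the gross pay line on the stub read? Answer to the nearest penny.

£1546.24

Tue: 9:39 AM–7:19 PM = 9 h 40 min; less 45 min break → 8 h 55 min
Wed: 5:32 AM–3:31 PM = 9 h 59 min; less 45 min break → 9 h 14 min
Thu: 6:35 AM–4:32 PM = 9 h 57 min; less 45 min break → 9 h 12 min
Fri: 9:45 AM–7:50 PM = 10 h 5 min; less 45 min break → 9 h 20 min
Sat: 8:17 AM–7:48 PM = 11 h 31 min; less 45 min break → 10 h 46 min
Sun: 11:08 AM–8:25 PM = 9 h 17 min; less 45 min break → 8 h 32 min
Total worked: 55 h 59 min = 3359 min.
Regular 44 h 0 min = 2640 min at £22.75/h; overtime 11 h 59 min = 719 min at £45.50/h.
Pay = (2640 × £22.75 + 719 × £45.50) ÷ 60 = £1546.24.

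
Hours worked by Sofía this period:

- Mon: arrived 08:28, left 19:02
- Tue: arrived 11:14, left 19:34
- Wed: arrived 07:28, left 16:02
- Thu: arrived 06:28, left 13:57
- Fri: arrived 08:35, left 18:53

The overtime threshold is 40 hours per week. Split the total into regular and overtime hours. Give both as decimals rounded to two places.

Mon: 08:28–19:02 = 10 h 34 min
Tue: 11:14–19:34 = 8 h 20 min
Wed: 07:28–16:02 = 8 h 34 min
Thu: 06:28–13:57 = 7 h 29 min
Fri: 08:35–18:53 = 10 h 18 min
Total worked: 45 h 15 min = 45.25 h.
Threshold 40 h → overtime 5 h 15 min, regular 40 h 0 min.

Regular 40.00 hours, overtime 5.25 hours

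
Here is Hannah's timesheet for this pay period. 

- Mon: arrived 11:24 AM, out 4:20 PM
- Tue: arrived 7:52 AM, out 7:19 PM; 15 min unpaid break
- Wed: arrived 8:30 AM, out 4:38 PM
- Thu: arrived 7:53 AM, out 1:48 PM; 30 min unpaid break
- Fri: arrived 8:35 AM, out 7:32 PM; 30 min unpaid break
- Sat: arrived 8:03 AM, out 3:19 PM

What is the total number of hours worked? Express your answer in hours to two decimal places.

Mon: 11:24 AM–4:20 PM = 4 h 56 min
Tue: 7:52 AM–7:19 PM = 11 h 27 min; less 15 min break → 11 h 12 min
Wed: 8:30 AM–4:38 PM = 8 h 8 min
Thu: 7:53 AM–1:48 PM = 5 h 55 min; less 30 min break → 5 h 25 min
Fri: 8:35 AM–7:32 PM = 10 h 57 min; less 30 min break → 10 h 27 min
Sat: 8:03 AM–3:19 PM = 7 h 16 min
Total: 4 h 56 min + 11 h 12 min + 8 h 8 min + 5 h 25 min + 10 h 27 min + 7 h 16 min = 47 h 24 min.

47.40 hours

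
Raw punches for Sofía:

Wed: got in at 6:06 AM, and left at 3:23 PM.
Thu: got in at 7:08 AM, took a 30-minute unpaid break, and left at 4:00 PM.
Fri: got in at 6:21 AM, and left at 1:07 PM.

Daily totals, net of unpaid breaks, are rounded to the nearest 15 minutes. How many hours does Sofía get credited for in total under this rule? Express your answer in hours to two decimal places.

Wed: 6:06 AM–3:23 PM = 9 h 17 min → rounds to 9 h 15 min
Thu: 7:08 AM–4:00 PM = 8 h 52 min − 30 min = 8 h 22 min → rounds to 8 h 15 min
Fri: 6:21 AM–1:07 PM = 6 h 46 min → rounds to 6 h 45 min
Total credited: 24 h 15 min.

24.25 hours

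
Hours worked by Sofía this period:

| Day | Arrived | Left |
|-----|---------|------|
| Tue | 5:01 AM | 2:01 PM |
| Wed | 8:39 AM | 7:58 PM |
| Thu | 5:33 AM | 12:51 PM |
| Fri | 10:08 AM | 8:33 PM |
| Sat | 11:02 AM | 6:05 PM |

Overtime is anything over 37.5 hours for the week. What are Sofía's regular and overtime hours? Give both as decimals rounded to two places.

Regular 37.50 hours, overtime 7.58 hours

Tue: 5:01 AM–2:01 PM = 9 h 0 min
Wed: 8:39 AM–7:58 PM = 11 h 19 min
Thu: 5:33 AM–12:51 PM = 7 h 18 min
Fri: 10:08 AM–8:33 PM = 10 h 25 min
Sat: 11:02 AM–6:05 PM = 7 h 3 min
Total worked: 45 h 5 min = 45.08 h.
Threshold 37.5 h → overtime 7 h 35 min, regular 37 h 30 min.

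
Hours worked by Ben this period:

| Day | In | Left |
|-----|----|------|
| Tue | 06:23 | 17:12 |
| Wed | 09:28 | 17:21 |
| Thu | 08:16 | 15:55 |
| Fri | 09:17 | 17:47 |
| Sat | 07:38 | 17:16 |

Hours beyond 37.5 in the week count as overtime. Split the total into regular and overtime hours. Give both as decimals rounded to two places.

Tue: 06:23–17:12 = 10 h 49 min
Wed: 09:28–17:21 = 7 h 53 min
Thu: 08:16–15:55 = 7 h 39 min
Fri: 09:17–17:47 = 8 h 30 min
Sat: 07:38–17:16 = 9 h 38 min
Total worked: 44 h 29 min = 44.48 h.
Threshold 37.5 h → overtime 6 h 59 min, regular 37 h 30 min.

Regular 37.50 hours, overtime 6.98 hours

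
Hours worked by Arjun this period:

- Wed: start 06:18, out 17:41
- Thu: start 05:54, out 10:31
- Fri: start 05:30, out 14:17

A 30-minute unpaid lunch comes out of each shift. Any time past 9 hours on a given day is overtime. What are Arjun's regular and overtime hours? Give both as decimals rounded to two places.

Regular 21.40 hours, overtime 1.88 hours

Wed: 06:18–17:41 = 11 h 23 min; less 30 min break → 10 h 53 min
Thu: 05:54–10:31 = 4 h 37 min; less 30 min break → 4 h 7 min
Fri: 05:30–14:17 = 8 h 47 min; less 30 min break → 8 h 17 min
Wed reg 9 h 0 min / OT 1 h 53 min; Thu reg 4 h 7 min / OT 0 h 0 min; Fri reg 8 h 17 min / OT 0 h 0 min.
Totals: regular 21 h 24 min, overtime 1 h 53 min.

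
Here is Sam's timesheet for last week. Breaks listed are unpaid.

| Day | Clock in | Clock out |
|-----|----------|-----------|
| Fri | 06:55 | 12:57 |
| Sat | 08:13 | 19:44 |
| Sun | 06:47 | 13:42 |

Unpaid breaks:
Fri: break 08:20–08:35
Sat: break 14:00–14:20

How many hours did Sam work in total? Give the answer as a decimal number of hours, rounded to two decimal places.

23.88 hours

Fri: 06:55–12:57 = 6 h 2 min; less 15 min break → 5 h 47 min
Sat: 08:13–19:44 = 11 h 31 min; less 20 min break → 11 h 11 min
Sun: 06:47–13:42 = 6 h 55 min
Total: 5 h 47 min + 11 h 11 min + 6 h 55 min = 23 h 53 min.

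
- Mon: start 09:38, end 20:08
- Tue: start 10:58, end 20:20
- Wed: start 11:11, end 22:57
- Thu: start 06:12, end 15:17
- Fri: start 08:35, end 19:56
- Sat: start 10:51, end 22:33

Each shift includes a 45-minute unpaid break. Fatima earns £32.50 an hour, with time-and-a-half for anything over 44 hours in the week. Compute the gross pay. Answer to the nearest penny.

Mon: 09:38–20:08 = 10 h 30 min; less 45 min break → 9 h 45 min
Tue: 10:58–20:20 = 9 h 22 min; less 45 min break → 8 h 37 min
Wed: 11:11–22:57 = 11 h 46 min; less 45 min break → 11 h 1 min
Thu: 06:12–15:17 = 9 h 5 min; less 45 min break → 8 h 20 min
Fri: 08:35–19:56 = 11 h 21 min; less 45 min break → 10 h 36 min
Sat: 10:51–22:33 = 11 h 42 min; less 45 min break → 10 h 57 min
Total worked: 59 h 16 min = 3556 min.
Regular 44 h 0 min = 2640 min at £32.50/h; overtime 15 h 16 min = 916 min at £48.75/h.
Pay = (2640 × £32.50 + 916 × £48.75) ÷ 60 = £2174.25.

£2174.25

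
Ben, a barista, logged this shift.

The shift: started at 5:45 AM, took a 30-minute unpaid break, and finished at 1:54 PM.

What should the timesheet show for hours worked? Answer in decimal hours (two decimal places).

The shift: 5:45 AM–1:54 PM = 8 h 9 min; less 30 min break → 7 h 39 min

7.65 hours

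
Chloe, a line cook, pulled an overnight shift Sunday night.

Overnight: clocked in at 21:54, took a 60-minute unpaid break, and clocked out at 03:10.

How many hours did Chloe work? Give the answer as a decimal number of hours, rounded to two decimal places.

Overnight: 21:54 → midnight = 2 h 6 min; midnight → 03:10 = 3 h 10 min; span 5 h 16 min; less 60 min break → 4 h 16 min

4.27 hours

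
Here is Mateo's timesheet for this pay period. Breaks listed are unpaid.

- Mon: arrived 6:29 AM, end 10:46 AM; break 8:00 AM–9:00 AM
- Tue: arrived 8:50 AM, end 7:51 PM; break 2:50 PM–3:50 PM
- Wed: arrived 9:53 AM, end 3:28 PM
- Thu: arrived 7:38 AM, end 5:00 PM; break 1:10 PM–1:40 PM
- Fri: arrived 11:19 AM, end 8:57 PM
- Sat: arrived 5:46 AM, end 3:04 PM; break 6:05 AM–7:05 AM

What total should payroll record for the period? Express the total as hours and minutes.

Mon: 6:29 AM–10:46 AM = 4 h 17 min; less 60 min break → 3 h 17 min
Tue: 8:50 AM–7:51 PM = 11 h 1 min; less 60 min break → 10 h 1 min
Wed: 9:53 AM–3:28 PM = 5 h 35 min
Thu: 7:38 AM–5:00 PM = 9 h 22 min; less 30 min break → 8 h 52 min
Fri: 11:19 AM–8:57 PM = 9 h 38 min
Sat: 5:46 AM–3:04 PM = 9 h 18 min; less 60 min break → 8 h 18 min
Total: 3 h 17 min + 10 h 1 min + 5 h 35 min + 8 h 52 min + 9 h 38 min + 8 h 18 min = 45 h 41 min.

45 h 41 min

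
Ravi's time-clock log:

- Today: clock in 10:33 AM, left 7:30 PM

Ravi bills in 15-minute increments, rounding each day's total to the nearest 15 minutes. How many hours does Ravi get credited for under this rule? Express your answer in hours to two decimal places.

Today: 10:33 AM–7:30 PM = 8 h 57 min → rounds to 9 h 0 min

9.00 hours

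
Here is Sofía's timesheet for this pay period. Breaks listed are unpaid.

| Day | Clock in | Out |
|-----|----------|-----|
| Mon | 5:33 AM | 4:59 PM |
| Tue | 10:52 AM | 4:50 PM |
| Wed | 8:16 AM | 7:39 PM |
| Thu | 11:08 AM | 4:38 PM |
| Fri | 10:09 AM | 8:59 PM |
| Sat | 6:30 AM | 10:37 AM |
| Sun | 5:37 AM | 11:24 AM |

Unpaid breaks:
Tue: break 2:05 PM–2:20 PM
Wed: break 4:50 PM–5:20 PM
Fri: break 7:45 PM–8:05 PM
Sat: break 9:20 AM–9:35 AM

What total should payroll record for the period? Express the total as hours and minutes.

53 h 41 min

Mon: 5:33 AM–4:59 PM = 11 h 26 min
Tue: 10:52 AM–4:50 PM = 5 h 58 min; less 15 min break → 5 h 43 min
Wed: 8:16 AM–7:39 PM = 11 h 23 min; less 30 min break → 10 h 53 min
Thu: 11:08 AM–4:38 PM = 5 h 30 min
Fri: 10:09 AM–8:59 PM = 10 h 50 min; less 20 min break → 10 h 30 min
Sat: 6:30 AM–10:37 AM = 4 h 7 min; less 15 min break → 3 h 52 min
Sun: 5:37 AM–11:24 AM = 5 h 47 min
Total: 11 h 26 min + 5 h 43 min + 10 h 53 min + 5 h 30 min + 10 h 30 min + 3 h 52 min + 5 h 47 min = 53 h 41 min.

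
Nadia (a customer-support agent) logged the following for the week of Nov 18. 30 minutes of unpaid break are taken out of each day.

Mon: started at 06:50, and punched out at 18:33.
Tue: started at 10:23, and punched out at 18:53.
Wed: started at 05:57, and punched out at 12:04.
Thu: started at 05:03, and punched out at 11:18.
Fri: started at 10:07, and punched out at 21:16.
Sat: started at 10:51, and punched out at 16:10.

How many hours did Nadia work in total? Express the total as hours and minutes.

Mon: 06:50–18:33 = 11 h 43 min; less 30 min break → 11 h 13 min
Tue: 10:23–18:53 = 8 h 30 min; less 30 min break → 8 h 0 min
Wed: 05:57–12:04 = 6 h 7 min; less 30 min break → 5 h 37 min
Thu: 05:03–11:18 = 6 h 15 min; less 30 min break → 5 h 45 min
Fri: 10:07–21:16 = 11 h 9 min; less 30 min break → 10 h 39 min
Sat: 10:51–16:10 = 5 h 19 min; less 30 min break → 4 h 49 min
Total: 11 h 13 min + 8 h 0 min + 5 h 37 min + 5 h 45 min + 10 h 39 min + 4 h 49 min = 46 h 3 min.

46 h 3 min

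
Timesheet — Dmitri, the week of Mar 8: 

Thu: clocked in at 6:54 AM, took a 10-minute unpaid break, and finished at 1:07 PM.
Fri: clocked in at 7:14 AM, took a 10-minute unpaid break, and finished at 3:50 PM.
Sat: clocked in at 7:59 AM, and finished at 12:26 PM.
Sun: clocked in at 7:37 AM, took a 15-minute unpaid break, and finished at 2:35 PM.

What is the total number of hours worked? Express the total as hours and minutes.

Thu: 6:54 AM–1:07 PM = 6 h 13 min; less 10 min break → 6 h 3 min
Fri: 7:14 AM–3:50 PM = 8 h 36 min; less 10 min break → 8 h 26 min
Sat: 7:59 AM–12:26 PM = 4 h 27 min
Sun: 7:37 AM–2:35 PM = 6 h 58 min; less 15 min break → 6 h 43 min
Total: 6 h 3 min + 8 h 26 min + 4 h 27 min + 6 h 43 min = 25 h 39 min.

25 h 39 min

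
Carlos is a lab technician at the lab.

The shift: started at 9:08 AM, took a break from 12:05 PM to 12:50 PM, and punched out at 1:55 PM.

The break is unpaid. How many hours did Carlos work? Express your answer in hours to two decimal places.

4.03 hours

The shift: 9:08 AM–1:55 PM = 4 h 47 min; less 45 min break → 4 h 2 min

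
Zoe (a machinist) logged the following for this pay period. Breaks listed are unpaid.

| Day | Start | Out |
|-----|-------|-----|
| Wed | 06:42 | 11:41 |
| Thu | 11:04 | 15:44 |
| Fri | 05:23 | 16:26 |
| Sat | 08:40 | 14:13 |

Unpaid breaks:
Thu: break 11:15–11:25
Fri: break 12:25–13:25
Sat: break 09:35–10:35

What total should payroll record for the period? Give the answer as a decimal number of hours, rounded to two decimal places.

Wed: 06:42–11:41 = 4 h 59 min
Thu: 11:04–15:44 = 4 h 40 min; less 10 min break → 4 h 30 min
Fri: 05:23–16:26 = 11 h 3 min; less 60 min break → 10 h 3 min
Sat: 08:40–14:13 = 5 h 33 min; less 60 min break → 4 h 33 min
Total: 4 h 59 min + 4 h 30 min + 10 h 3 min + 4 h 33 min = 24 h 5 min.

24.08 hours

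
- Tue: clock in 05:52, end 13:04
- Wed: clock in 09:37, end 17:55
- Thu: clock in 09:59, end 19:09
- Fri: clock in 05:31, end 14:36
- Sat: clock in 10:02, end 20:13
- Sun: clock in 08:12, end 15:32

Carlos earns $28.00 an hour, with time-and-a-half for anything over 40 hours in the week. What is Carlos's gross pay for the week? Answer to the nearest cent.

$1593.20

Tue: 05:52–13:04 = 7 h 12 min
Wed: 09:37–17:55 = 8 h 18 min
Thu: 09:59–19:09 = 9 h 10 min
Fri: 05:31–14:36 = 9 h 5 min
Sat: 10:02–20:13 = 10 h 11 min
Sun: 08:12–15:32 = 7 h 20 min
Total worked: 51 h 16 min = 3076 min.
Regular 40 h 0 min = 2400 min at $28.00/h; overtime 11 h 16 min = 676 min at $42.00/h.
Pay = (2400 × $28.00 + 676 × $42.00) ÷ 60 = $1593.20.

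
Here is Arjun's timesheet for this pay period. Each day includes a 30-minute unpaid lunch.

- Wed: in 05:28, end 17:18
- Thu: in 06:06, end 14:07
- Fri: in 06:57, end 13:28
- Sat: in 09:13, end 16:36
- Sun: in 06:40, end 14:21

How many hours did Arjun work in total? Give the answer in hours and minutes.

Wed: 05:28–17:18 = 11 h 50 min; less 30 min break → 11 h 20 min
Thu: 06:06–14:07 = 8 h 1 min; less 30 min break → 7 h 31 min
Fri: 06:57–13:28 = 6 h 31 min; less 30 min break → 6 h 1 min
Sat: 09:13–16:36 = 7 h 23 min; less 30 min break → 6 h 53 min
Sun: 06:40–14:21 = 7 h 41 min; less 30 min break → 7 h 11 min
Total: 11 h 20 min + 7 h 31 min + 6 h 1 min + 6 h 53 min + 7 h 11 min = 38 h 56 min.

38 h 56 min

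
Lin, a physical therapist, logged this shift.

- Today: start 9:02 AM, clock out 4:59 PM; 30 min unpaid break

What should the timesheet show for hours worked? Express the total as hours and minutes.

7 h 27 min

Today: 9:02 AM–4:59 PM = 7 h 57 min; less 30 min break → 7 h 27 min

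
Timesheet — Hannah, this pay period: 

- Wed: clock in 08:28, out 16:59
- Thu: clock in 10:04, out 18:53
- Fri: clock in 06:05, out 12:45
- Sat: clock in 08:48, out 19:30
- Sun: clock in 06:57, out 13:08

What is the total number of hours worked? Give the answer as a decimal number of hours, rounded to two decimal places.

Wed: 08:28–16:59 = 8 h 31 min
Thu: 10:04–18:53 = 8 h 49 min
Fri: 06:05–12:45 = 6 h 40 min
Sat: 08:48–19:30 = 10 h 42 min
Sun: 06:57–13:08 = 6 h 11 min
Total: 8 h 31 min + 8 h 49 min + 6 h 40 min + 10 h 42 min + 6 h 11 min = 40 h 53 min.

40.88 hours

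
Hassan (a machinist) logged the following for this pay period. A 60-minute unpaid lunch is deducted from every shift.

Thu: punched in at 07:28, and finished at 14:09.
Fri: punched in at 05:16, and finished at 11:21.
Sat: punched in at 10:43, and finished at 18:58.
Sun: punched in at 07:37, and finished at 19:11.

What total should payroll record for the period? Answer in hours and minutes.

28 h 35 min

Thu: 07:28–14:09 = 6 h 41 min; less 60 min break → 5 h 41 min
Fri: 05:16–11:21 = 6 h 5 min; less 60 min break → 5 h 5 min
Sat: 10:43–18:58 = 8 h 15 min; less 60 min break → 7 h 15 min
Sun: 07:37–19:11 = 11 h 34 min; less 60 min break → 10 h 34 min
Total: 5 h 41 min + 5 h 5 min + 7 h 15 min + 10 h 34 min = 28 h 35 min.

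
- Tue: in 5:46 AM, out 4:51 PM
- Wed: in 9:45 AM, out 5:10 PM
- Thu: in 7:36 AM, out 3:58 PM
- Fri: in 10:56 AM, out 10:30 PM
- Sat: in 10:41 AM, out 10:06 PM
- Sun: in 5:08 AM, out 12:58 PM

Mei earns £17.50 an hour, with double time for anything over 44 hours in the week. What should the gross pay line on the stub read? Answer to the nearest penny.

£1248.92

Tue: 5:46 AM–4:51 PM = 11 h 5 min
Wed: 9:45 AM–5:10 PM = 7 h 25 min
Thu: 7:36 AM–3:58 PM = 8 h 22 min
Fri: 10:56 AM–10:30 PM = 11 h 34 min
Sat: 10:41 AM–10:06 PM = 11 h 25 min
Sun: 5:08 AM–12:58 PM = 7 h 50 min
Total worked: 57 h 41 min = 3461 min.
Regular 44 h 0 min = 2640 min at £17.50/h; overtime 13 h 41 min = 821 min at £35.00/h.
Pay = (2640 × £17.50 + 821 × £35.00) ÷ 60 = £1248.92.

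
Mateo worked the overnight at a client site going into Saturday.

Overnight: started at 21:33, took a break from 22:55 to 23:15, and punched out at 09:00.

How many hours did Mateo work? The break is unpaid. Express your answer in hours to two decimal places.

Overnight: 21:33 → midnight = 2 h 27 min; midnight → 09:00 = 9 h 0 min; span 11 h 27 min; less 20 min break → 11 h 7 min

11.12 hours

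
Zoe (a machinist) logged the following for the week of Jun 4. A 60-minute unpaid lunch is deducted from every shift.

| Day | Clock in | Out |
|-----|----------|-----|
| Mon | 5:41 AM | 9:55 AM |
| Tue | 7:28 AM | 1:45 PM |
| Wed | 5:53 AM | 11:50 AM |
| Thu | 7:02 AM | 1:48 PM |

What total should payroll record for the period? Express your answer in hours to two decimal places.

Mon: 5:41 AM–9:55 AM = 4 h 14 min; less 60 min break → 3 h 14 min
Tue: 7:28 AM–1:45 PM = 6 h 17 min; less 60 min break → 5 h 17 min
Wed: 5:53 AM–11:50 AM = 5 h 57 min; less 60 min break → 4 h 57 min
Thu: 7:02 AM–1:48 PM = 6 h 46 min; less 60 min break → 5 h 46 min
Total: 3 h 14 min + 5 h 17 min + 4 h 57 min + 5 h 46 min = 19 h 14 min.

19.23 hours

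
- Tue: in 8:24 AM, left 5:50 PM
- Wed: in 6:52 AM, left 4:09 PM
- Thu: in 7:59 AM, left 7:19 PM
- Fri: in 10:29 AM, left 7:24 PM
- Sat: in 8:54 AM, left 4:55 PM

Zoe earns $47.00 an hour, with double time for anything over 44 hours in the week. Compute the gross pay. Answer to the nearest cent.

$2348.43

Tue: 8:24 AM–5:50 PM = 9 h 26 min
Wed: 6:52 AM–4:09 PM = 9 h 17 min
Thu: 7:59 AM–7:19 PM = 11 h 20 min
Fri: 10:29 AM–7:24 PM = 8 h 55 min
Sat: 8:54 AM–4:55 PM = 8 h 1 min
Total worked: 46 h 59 min = 2819 min.
Regular 44 h 0 min = 2640 min at $47.00/h; overtime 2 h 59 min = 179 min at $94.00/h.
Pay = (2640 × $47.00 + 179 × $94.00) ÷ 60 = $2348.43.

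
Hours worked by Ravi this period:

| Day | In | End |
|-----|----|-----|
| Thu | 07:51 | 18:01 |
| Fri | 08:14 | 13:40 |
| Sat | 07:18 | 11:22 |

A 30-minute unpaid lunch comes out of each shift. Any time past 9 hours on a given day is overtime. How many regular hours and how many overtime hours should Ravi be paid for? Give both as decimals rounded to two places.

Regular 17.50 hours, overtime 0.67 hours

Thu: 07:51–18:01 = 10 h 10 min; less 30 min break → 9 h 40 min
Fri: 08:14–13:40 = 5 h 26 min; less 30 min break → 4 h 56 min
Sat: 07:18–11:22 = 4 h 4 min; less 30 min break → 3 h 34 min
Thu reg 9 h 0 min / OT 0 h 40 min; Fri reg 4 h 56 min / OT 0 h 0 min; Sat reg 3 h 34 min / OT 0 h 0 min.
Totals: regular 17 h 30 min, overtime 0 h 40 min.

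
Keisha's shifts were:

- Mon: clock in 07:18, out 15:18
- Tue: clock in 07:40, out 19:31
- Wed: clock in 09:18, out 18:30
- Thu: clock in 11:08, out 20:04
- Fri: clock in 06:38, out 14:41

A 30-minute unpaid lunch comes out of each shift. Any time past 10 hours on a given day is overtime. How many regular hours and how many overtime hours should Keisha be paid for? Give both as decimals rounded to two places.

Mon: 07:18–15:18 = 8 h 0 min; less 30 min break → 7 h 30 min
Tue: 07:40–19:31 = 11 h 51 min; less 30 min break → 11 h 21 min
Wed: 09:18–18:30 = 9 h 12 min; less 30 min break → 8 h 42 min
Thu: 11:08–20:04 = 8 h 56 min; less 30 min break → 8 h 26 min
Fri: 06:38–14:41 = 8 h 3 min; less 30 min break → 7 h 33 min
Mon reg 7 h 30 min / OT 0 h 0 min; Tue reg 10 h 0 min / OT 1 h 21 min; Wed reg 8 h 42 min / OT 0 h 0 min; Thu reg 8 h 26 min / OT 0 h 0 min; Fri reg 7 h 33 min / OT 0 h 0 min.
Totals: regular 42 h 11 min, overtime 1 h 21 min.

Regular 42.18 hours, overtime 1.35 hours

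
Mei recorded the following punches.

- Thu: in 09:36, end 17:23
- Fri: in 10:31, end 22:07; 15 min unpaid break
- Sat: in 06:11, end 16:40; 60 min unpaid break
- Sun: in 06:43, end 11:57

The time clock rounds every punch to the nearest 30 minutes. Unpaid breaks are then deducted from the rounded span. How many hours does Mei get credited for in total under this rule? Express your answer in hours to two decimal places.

Thu: in 09:36→09:30, out 17:23→17:30; 8 h 0 min
Fri: in 10:31→10:30, out 22:07→22:00; 11 h 30 min − 15 min = 11 h 15 min
Sat: in 06:11→06:00, out 16:40→16:30; 10 h 30 min − 60 min = 9 h 30 min
Sun: in 06:43→06:30, out 11:57→12:00; 5 h 30 min
Total credited: 34 h 15 min.

34.25 hours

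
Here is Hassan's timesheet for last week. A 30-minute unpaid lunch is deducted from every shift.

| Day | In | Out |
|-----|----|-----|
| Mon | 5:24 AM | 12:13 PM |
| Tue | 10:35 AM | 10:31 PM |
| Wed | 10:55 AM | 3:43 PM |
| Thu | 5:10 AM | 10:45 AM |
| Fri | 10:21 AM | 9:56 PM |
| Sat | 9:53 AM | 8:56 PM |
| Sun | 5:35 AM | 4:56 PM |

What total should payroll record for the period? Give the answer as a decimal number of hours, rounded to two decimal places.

Mon: 5:24 AM–12:13 PM = 6 h 49 min; less 30 min break → 6 h 19 min
Tue: 10:35 AM–10:31 PM = 11 h 56 min; less 30 min break → 11 h 26 min
Wed: 10:55 AM–3:43 PM = 4 h 48 min; less 30 min break → 4 h 18 min
Thu: 5:10 AM–10:45 AM = 5 h 35 min; less 30 min break → 5 h 5 min
Fri: 10:21 AM–9:56 PM = 11 h 35 min; less 30 min break → 11 h 5 min
Sat: 9:53 AM–8:56 PM = 11 h 3 min; less 30 min break → 10 h 33 min
Sun: 5:35 AM–4:56 PM = 11 h 21 min; less 30 min break → 10 h 51 min
Total: 6 h 19 min + 11 h 26 min + 4 h 18 min + 5 h 5 min + 11 h 5 min + 10 h 33 min + 10 h 51 min = 59 h 37 min.

59.62 hours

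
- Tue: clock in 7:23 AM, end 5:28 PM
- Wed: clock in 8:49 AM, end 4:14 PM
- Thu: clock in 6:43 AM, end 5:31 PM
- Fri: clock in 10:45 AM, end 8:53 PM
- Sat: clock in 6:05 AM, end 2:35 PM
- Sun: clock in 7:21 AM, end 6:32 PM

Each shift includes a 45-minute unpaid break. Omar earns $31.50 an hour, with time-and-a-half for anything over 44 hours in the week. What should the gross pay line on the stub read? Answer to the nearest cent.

Tue: 7:23 AM–5:28 PM = 10 h 5 min; less 45 min break → 9 h 20 min
Wed: 8:49 AM–4:14 PM = 7 h 25 min; less 45 min break → 6 h 40 min
Thu: 6:43 AM–5:31 PM = 10 h 48 min; less 45 min break → 10 h 3 min
Fri: 10:45 AM–8:53 PM = 10 h 8 min; less 45 min break → 9 h 23 min
Sat: 6:05 AM–2:35 PM = 8 h 30 min; less 45 min break → 7 h 45 min
Sun: 7:21 AM–6:32 PM = 11 h 11 min; less 45 min break → 10 h 26 min
Total worked: 53 h 37 min = 3217 min.
Regular 44 h 0 min = 2640 min at $31.50/h; overtime 9 h 37 min = 577 min at $47.25/h.
Pay = (2640 × $31.50 + 577 × $47.25) ÷ 60 = $1840.39.

$1840.39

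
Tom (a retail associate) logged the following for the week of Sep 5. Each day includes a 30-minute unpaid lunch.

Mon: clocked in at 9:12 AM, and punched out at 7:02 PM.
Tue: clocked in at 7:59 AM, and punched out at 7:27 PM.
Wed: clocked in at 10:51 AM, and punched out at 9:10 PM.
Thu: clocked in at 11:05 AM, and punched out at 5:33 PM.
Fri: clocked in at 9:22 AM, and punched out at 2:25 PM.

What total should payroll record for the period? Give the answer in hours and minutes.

40 h 38 min

Mon: 9:12 AM–7:02 PM = 9 h 50 min; less 30 min break → 9 h 20 min
Tue: 7:59 AM–7:27 PM = 11 h 28 min; less 30 min break → 10 h 58 min
Wed: 10:51 AM–9:10 PM = 10 h 19 min; less 30 min break → 9 h 49 min
Thu: 11:05 AM–5:33 PM = 6 h 28 min; less 30 min break → 5 h 58 min
Fri: 9:22 AM–2:25 PM = 5 h 3 min; less 30 min break → 4 h 33 min
Total: 9 h 20 min + 10 h 58 min + 9 h 49 min + 5 h 58 min + 4 h 33 min = 40 h 38 min.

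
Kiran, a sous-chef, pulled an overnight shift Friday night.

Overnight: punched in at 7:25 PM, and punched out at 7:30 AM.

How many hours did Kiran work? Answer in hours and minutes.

12 h 5 min

Overnight: 7:25 PM → midnight = 4 h 35 min; midnight → 7:30 AM = 7 h 30 min; span 12 h 5 min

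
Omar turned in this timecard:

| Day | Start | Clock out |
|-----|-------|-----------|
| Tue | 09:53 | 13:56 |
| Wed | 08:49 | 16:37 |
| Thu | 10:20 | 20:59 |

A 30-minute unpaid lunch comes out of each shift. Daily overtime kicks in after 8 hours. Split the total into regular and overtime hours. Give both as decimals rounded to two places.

Regular 18.85 hours, overtime 2.15 hours

Tue: 09:53–13:56 = 4 h 3 min; less 30 min break → 3 h 33 min
Wed: 08:49–16:37 = 7 h 48 min; less 30 min break → 7 h 18 min
Thu: 10:20–20:59 = 10 h 39 min; less 30 min break → 10 h 9 min
Tue reg 3 h 33 min / OT 0 h 0 min; Wed reg 7 h 18 min / OT 0 h 0 min; Thu reg 8 h 0 min / OT 2 h 9 min.
Totals: regular 18 h 51 min, overtime 2 h 9 min.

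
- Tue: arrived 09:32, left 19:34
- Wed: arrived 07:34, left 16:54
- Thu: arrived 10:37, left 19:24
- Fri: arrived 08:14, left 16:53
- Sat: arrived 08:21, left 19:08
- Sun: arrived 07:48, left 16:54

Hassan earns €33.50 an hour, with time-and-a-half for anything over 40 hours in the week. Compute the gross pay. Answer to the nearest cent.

€2178.34

Tue: 09:32–19:34 = 10 h 2 min
Wed: 07:34–16:54 = 9 h 20 min
Thu: 10:37–19:24 = 8 h 47 min
Fri: 08:14–16:53 = 8 h 39 min
Sat: 08:21–19:08 = 10 h 47 min
Sun: 07:48–16:54 = 9 h 6 min
Total worked: 56 h 41 min = 3401 min.
Regular 40 h 0 min = 2400 min at €33.50/h; overtime 16 h 41 min = 1001 min at €50.25/h.
Pay = (2400 × €33.50 + 1001 × €50.25) ÷ 60 = €2178.34.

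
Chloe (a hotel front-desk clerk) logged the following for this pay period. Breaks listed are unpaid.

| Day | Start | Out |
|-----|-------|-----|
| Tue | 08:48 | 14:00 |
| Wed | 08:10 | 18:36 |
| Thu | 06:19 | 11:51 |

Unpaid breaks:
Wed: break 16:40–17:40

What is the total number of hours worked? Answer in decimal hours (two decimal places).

20.17 hours

Tue: 08:48–14:00 = 5 h 12 min
Wed: 08:10–18:36 = 10 h 26 min; less 60 min break → 9 h 26 min
Thu: 06:19–11:51 = 5 h 32 min
Total: 5 h 12 min + 9 h 26 min + 5 h 32 min = 20 h 10 min.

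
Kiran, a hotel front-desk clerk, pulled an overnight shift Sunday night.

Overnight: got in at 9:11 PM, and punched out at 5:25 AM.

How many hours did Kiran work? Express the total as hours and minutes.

Overnight: 9:11 PM → midnight = 2 h 49 min; midnight → 5:25 AM = 5 h 25 min; span 8 h 14 min

8 h 14 min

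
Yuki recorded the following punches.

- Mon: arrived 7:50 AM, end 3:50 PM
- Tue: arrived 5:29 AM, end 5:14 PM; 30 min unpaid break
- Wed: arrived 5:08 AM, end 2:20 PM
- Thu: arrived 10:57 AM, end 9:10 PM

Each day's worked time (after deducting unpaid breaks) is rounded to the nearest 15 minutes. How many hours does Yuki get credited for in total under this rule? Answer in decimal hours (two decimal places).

38.75 hours

Mon: 7:50 AM–3:50 PM = 8 h 0 min → rounds to 8 h 0 min
Tue: 5:29 AM–5:14 PM = 11 h 45 min − 30 min = 11 h 15 min → rounds to 11 h 15 min
Wed: 5:08 AM–2:20 PM = 9 h 12 min → rounds to 9 h 15 min
Thu: 10:57 AM–9:10 PM = 10 h 13 min → rounds to 10 h 15 min
Total credited: 38 h 45 min.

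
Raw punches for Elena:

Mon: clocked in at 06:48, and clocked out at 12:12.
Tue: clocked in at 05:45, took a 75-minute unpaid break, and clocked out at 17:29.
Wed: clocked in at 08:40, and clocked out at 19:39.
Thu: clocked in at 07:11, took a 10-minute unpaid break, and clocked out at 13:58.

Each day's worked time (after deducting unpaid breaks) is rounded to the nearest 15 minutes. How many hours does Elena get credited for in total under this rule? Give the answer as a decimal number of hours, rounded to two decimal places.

33.50 hours

Mon: 06:48–12:12 = 5 h 24 min → rounds to 5 h 30 min
Tue: 05:45–17:29 = 11 h 44 min − 75 min = 10 h 29 min → rounds to 10 h 30 min
Wed: 08:40–19:39 = 10 h 59 min → rounds to 11 h 0 min
Thu: 07:11–13:58 = 6 h 47 min − 10 min = 6 h 37 min → rounds to 6 h 30 min
Total credited: 33 h 30 min.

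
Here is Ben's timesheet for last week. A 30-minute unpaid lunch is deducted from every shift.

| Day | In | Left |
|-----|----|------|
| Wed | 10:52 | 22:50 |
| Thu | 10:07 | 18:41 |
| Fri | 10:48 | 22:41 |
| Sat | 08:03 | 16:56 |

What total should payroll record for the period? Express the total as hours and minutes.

39 h 18 min

Wed: 10:52–22:50 = 11 h 58 min; less 30 min break → 11 h 28 min
Thu: 10:07–18:41 = 8 h 34 min; less 30 min break → 8 h 4 min
Fri: 10:48–22:41 = 11 h 53 min; less 30 min break → 11 h 23 min
Sat: 08:03–16:56 = 8 h 53 min; less 30 min break → 8 h 23 min
Total: 11 h 28 min + 8 h 4 min + 11 h 23 min + 8 h 23 min = 39 h 18 min.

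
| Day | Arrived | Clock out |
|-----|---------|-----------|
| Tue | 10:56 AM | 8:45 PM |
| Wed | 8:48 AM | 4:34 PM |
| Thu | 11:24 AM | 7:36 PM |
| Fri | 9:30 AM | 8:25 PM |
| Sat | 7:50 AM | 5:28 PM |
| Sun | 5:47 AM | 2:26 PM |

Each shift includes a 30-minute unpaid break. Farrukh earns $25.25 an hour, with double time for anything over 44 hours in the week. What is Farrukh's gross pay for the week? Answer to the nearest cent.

$1514.16

Tue: 10:56 AM–8:45 PM = 9 h 49 min; less 30 min break → 9 h 19 min
Wed: 8:48 AM–4:34 PM = 7 h 46 min; less 30 min break → 7 h 16 min
Thu: 11:24 AM–7:36 PM = 8 h 12 min; less 30 min break → 7 h 42 min
Fri: 9:30 AM–8:25 PM = 10 h 55 min; less 30 min break → 10 h 25 min
Sat: 7:50 AM–5:28 PM = 9 h 38 min; less 30 min break → 9 h 8 min
Sun: 5:47 AM–2:26 PM = 8 h 39 min; less 30 min break → 8 h 9 min
Total worked: 51 h 59 min = 3119 min.
Regular 44 h 0 min = 2640 min at $25.25/h; overtime 7 h 59 min = 479 min at $50.50/h.
Pay = (2640 × $25.25 + 479 × $50.50) ÷ 60 = $1514.16.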